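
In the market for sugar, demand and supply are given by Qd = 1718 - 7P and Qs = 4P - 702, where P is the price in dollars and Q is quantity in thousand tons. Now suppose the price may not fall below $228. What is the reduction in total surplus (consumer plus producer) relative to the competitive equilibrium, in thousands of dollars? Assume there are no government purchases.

Without the control the market clears where 1718 - 7P = 4P - 702, i.e. P* = 220 and Q* = 178.
Because the floor (228) lies above the market-clearing price, it is binding.
At P = 228: Qd = 1718 - 7·228 = 122 and Qs = 4·228 - 702 = 210.
Quantity traded falls to 122. At Q = 122 the demand price is (1718 - 122)/7 = 228 and the supply price is (702 + 122)/4 = 206.
Deadweight loss = ½ · (228 - 206) · (178 - 122) = ½ · 22 · 56 = 616.

616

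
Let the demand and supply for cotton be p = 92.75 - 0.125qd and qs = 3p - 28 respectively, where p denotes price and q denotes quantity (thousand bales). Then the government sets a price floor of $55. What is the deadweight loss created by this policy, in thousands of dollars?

0

Rearranging demand gives qd = 742 - 8p. Setting quantity demanded equal to quantity supplied, 742 - 8p = 3p - 28, gives p* = 70 and q* = 182.
Since 55 is below p* = 70, the floor does not bind and the free-market outcome prevails.
Since the control does not bind, no trades are prevented and deadweight loss is zero.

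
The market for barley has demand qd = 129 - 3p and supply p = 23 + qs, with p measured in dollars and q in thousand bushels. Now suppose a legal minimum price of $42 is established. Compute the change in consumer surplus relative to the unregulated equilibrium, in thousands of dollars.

Rearranging supply gives qs = p - 23. Without the control the market clears where 129 - 3p = p - 23, i.e. p* = 38 and q* = 15.
Since 42 > 38, the floor is binding.
At p = 42: qd = 129 - 3·42 = 3 and qs = 42 - 23 = 19.
Consumer surplus without the control is ½ · (43 - 38) · 15 = 37.5.
With the floor, consumers buy 3 units at 42, so CS = ½ · (43 - 42) · 3 = 1.5.
Change in consumer surplus = 1.5 - 37.5 = -36.

-36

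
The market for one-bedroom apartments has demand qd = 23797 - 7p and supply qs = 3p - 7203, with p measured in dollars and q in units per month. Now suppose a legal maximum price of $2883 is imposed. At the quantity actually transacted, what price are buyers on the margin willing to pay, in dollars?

Equilibrium: 23797 - 7p = 3p - 7203, so 31000 = 10p and p* = 3100, q* = 2097.
The ceiling of 2883 is below the equilibrium price 3100, so it binds.
At p = 2883: qd = 23797 - 7·2883 = 3616 and qs = 3·2883 - 7203 = 1446.
Only 1446 units reach the market. On the demand curve, the marginal buyer's willingness to pay at q = 1446 is (23797 - 1446)/7 = 3193.

3193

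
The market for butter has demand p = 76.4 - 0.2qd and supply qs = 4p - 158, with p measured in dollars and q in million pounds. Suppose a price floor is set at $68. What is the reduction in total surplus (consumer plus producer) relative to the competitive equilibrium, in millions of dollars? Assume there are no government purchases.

Rearranging demand gives qd = 382 - 5p. In a free market, 382 - 5p = 4p - 158 gives the equilibrium p* = 60, q* = 82.
Because the floor (68) lies above the market-clearing price, it is binding.
At p = 68: qd = 382 - 5·68 = 42 and qs = 4·68 - 158 = 114.
Quantity traded falls to 42. At q = 42 the demand price is (382 - 42)/5 = 68 and the supply price is (158 + 42)/4 = 50.
Deadweight loss = ½ · (68 - 50) · (82 - 42) = ½ · 18 · 40 = 360.

360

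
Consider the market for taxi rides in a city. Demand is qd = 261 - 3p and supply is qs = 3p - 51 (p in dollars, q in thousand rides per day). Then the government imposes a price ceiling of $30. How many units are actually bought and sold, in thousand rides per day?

Without the control the market clears where 261 - 3p = 3p - 51, i.e. p* = 52 and q* = 105.
The ceiling of 30 is below the equilibrium price 52, so it binds.
At p = 30: qd = 261 - 3·30 = 171 and qs = 3·30 - 51 = 39.
The quantity actually transacted is the short side, supply: 39.

39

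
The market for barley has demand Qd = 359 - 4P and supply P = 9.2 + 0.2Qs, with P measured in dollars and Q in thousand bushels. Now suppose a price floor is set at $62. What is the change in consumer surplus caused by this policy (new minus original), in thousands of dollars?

Rearranging supply gives Qs = 5P - 46. Equilibrium: 359 - 4P = 5P - 46, so 405 = 9P and P* = 45, Q* = 179.
Since 62 > 45, the floor is binding.
At P = 62: Qd = 359 - 4·62 = 111 and Qs = 5·62 - 46 = 264.
Consumer surplus without the control is ½ · (89.75 - 45) · 179 = 4005.125.
With the floor, consumers buy 111 units at 62, so CS = ½ · (89.75 - 62) · 111 = 1540.125.
Change in consumer surplus = 1540.125 - 4005.125 = -2465.

-2465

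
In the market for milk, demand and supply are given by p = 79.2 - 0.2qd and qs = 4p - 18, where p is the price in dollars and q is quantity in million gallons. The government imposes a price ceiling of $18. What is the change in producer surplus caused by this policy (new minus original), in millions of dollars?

Rearranging demand gives qd = 396 - 5p. Without the control the market clears where 396 - 5p = 4p - 18, i.e. p* = 46 and q* = 166.
The ceiling of 18 is below the equilibrium price 46, so it binds.
At p = 18: qd = 396 - 5·18 = 306 and qs = 4·18 - 18 = 54.
Producer surplus without the control is ½ · (46 - 4.5) · 166 = 3444.5.
With the ceiling, producers sell 54 units at 18, so PS = ½ · (18 - 4.5) · 54 = 364.5.
Change in producer surplus = 364.5 - 3444.5 = -3080.

-3080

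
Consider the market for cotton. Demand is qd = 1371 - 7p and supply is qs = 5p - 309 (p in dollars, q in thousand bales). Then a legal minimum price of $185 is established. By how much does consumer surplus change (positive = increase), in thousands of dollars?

-10507.5

In a free market, 1371 - 7p = 5p - 309 gives the equilibrium p* = 140, q* = 391.
Because the floor (185) lies above the market-clearing price, it is binding.
At p = 185: qd = 1371 - 7·185 = 76 and qs = 5·185 - 309 = 616.
Consumer surplus without the control is ½ · (1371/7 - 140) · 391 = 152881/14.
With the floor, consumers buy 76 units at 185, so CS = ½ · (1371/7 - 185) · 76 = 2888/7.
Change in consumer surplus = 2888/7 - 152881/14 = -10507.5.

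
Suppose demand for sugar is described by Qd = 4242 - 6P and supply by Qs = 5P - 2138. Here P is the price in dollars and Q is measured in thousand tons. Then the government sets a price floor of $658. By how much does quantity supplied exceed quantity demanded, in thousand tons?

858

In a free market, 4242 - 6P = 5P - 2138 gives the equilibrium P* = 580, Q* = 762.
Since 658 > 580, the floor is binding.
At P = 658: Qd = 4242 - 6·658 = 294 and Qs = 5·658 - 2138 = 1152.
Surplus = Qs - Qd = 1152 - 294 = 858.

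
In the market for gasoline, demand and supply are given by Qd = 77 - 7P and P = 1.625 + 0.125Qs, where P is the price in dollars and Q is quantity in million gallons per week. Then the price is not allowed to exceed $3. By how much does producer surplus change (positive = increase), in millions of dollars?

Rearranging supply gives Qs = 8P - 13. Setting quantity demanded equal to quantity supplied, 77 - 7P = 8P - 13, gives P* = 6 and Q* = 35.
Because the ceiling (3) lies below the market-clearing price, it is binding.
At P = 3: Qd = 77 - 7·3 = 56 and Qs = 8·3 - 13 = 11.
Producer surplus without the control is ½ · (6 - 1.625) · 35 = 76.5625.
With the ceiling, producers sell 11 units at 3, so PS = ½ · (3 - 1.625) · 11 = 7.5625.
Change in producer surplus = 7.5625 - 76.5625 = -69.

-69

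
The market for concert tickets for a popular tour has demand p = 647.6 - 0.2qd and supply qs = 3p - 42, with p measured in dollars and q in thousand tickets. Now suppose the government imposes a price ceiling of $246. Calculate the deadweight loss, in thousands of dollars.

Rearranging demand gives qd = 3238 - 5p. Equilibrium: 3238 - 5p = 3p - 42, so 3280 = 8p and p* = 410, q* = 1188.
The ceiling of 246 is below the equilibrium price 410, so it binds.
At p = 246: qd = 3238 - 5·246 = 2008 and qs = 3·246 - 42 = 696.
Quantity traded falls to 696. At q = 696 the demand price is (3238 - 696)/5 = 508.4 and the supply price is (42 + 696)/3 = 246.
Deadweight loss = ½ · (508.4 - 246) · (1188 - 696) = ½ · 262.4 · 492 = 64550.4.

64550.4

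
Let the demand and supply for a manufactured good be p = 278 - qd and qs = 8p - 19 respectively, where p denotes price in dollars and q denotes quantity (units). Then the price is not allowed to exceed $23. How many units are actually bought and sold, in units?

165

Rearranging demand gives qd = 278 - p. Without the control the market clears where 278 - p = 8p - 19, i.e. p* = 33 and q* = 245.
Because the ceiling (23) lies below the market-clearing price, it is binding.
At p = 23: qd = 278 - 23 = 255 and qs = 8·23 - 19 = 165.
The quantity actually transacted is the short side, supply: 165.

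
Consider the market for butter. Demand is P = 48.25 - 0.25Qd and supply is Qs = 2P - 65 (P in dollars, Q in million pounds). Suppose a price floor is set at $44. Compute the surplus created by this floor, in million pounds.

6

Rearranging demand gives Qd = 193 - 4P. Setting quantity demanded equal to quantity supplied, 193 - 4P = 2P - 65, gives P* = 43 and Q* = 21.
Because the floor (44) lies above the market-clearing price, it is binding.
At P = 44: Qd = 193 - 4·44 = 17 and Qs = 2·44 - 65 = 23.
Surplus = Qs - Qd = 23 - 17 = 6.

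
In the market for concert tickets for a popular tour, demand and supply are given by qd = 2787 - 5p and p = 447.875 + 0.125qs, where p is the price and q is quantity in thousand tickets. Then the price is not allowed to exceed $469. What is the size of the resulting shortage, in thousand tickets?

Rearranging supply gives qs = 8p - 3583. Setting quantity demanded equal to quantity supplied, 2787 - 5p = 8p - 3583, gives p* = 490 and q* = 337.
Because the ceiling (469) lies below the market-clearing price, it is binding.
At p = 469: qd = 2787 - 5·469 = 442 and qs = 8·469 - 3583 = 169.
Shortage = qd - qs = 442 - 169 = 273.

273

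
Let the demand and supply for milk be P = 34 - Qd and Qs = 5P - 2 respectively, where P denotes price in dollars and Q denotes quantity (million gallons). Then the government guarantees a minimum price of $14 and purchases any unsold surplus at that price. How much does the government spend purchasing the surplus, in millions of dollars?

672

Rearranging demand gives Qd = 34 - P. Equilibrium: 34 - P = 5P - 2, so 36 = 6P and P* = 6, Q* = 28.
Because the floor (14) lies above the market-clearing price, it is binding.
At P = 14: Qd = 34 - 14 = 20 and Qs = 5·14 - 2 = 68.
Surplus = Qs - Qd = 48.
Government expenditure = surplus × support price = 48 × 14 = 672.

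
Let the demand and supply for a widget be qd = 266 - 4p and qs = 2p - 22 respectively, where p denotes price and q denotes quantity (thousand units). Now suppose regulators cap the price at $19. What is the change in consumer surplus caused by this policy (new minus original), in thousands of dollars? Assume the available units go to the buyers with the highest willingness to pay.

Without the control the market clears where 266 - 4p = 2p - 22, i.e. p* = 48 and q* = 74.
The ceiling of 19 is below the equilibrium price 48, so it binds.
At p = 19: qd = 266 - 4·19 = 190 and qs = 2·19 - 22 = 16.
Consumer surplus without the control is ½ · (66.5 - 48) · 74 = 684.5.
With the ceiling, 16 units are sold at 19 (assume they go to the highest-value buyers). The demand price at q = 16 is 62.5, so CS = ½ · [(66.5 - 19) + (62.5 - 19)] · 16 = 728.
Change in consumer surplus = 728 - 684.5 = 43.5.

43.5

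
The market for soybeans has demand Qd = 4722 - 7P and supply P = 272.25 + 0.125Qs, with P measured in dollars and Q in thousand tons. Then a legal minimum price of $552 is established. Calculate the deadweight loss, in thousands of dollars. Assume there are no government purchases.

55545

Rearranging supply gives Qs = 8P - 2178. Without the control the market clears where 4722 - 7P = 8P - 2178, i.e. P* = 460 and Q* = 1502.
Since 552 > 460, the floor is binding.
At P = 552: Qd = 4722 - 7·552 = 858 and Qs = 8·552 - 2178 = 2238.
Quantity traded falls to 858. At Q = 858 the demand price is (4722 - 858)/7 = 552 and the supply price is (2178 + 858)/8 = 379.5.
Deadweight loss = ½ · (552 - 379.5) · (1502 - 858) = ½ · 172.5 · 644 = 55545.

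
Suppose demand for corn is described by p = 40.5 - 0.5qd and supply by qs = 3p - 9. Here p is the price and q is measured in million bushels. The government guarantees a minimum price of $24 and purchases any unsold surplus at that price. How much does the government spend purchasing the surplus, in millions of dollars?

Rearranging demand gives qd = 81 - 2p. Equilibrium: 81 - 2p = 3p - 9, so 90 = 5p and p* = 18, q* = 45.
Because the floor (24) lies above the market-clearing price, it is binding.
At p = 24: qd = 81 - 2·24 = 33 and qs = 3·24 - 9 = 63.
Surplus = qs - qd = 30.
Government expenditure = surplus × support price = 30 × 24 = 720.

720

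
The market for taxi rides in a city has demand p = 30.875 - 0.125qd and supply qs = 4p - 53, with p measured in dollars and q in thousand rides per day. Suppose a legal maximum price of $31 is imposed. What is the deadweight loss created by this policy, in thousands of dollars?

Rearranging demand gives qd = 247 - 8p. Equilibrium: 247 - 8p = 4p - 53, so 300 = 12p and p* = 25, q* = 47.
Since 31 is above p* = 25, the ceiling does not bind and the free-market outcome prevails.
Since the control does not bind, no trades are prevented and deadweight loss is zero.

0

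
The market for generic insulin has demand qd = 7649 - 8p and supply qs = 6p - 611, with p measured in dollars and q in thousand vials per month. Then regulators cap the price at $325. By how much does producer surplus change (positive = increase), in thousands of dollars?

-565510

In a free market, 7649 - 8p = 6p - 611 gives the equilibrium p* = 590, q* = 2929.
Because the ceiling (325) lies below the market-clearing price, it is binding.
At p = 325: qd = 7649 - 8·325 = 5049 and qs = 6·325 - 611 = 1339.
Producer surplus without the control is ½ · (590 - 611/6) · 2929 = 8579041/12.
With the ceiling, producers sell 1339 units at 325, so PS = ½ · (325 - 611/6) · 1339 = 1792921/12.
Change in producer surplus = 1792921/12 - 8579041/12 = -565510.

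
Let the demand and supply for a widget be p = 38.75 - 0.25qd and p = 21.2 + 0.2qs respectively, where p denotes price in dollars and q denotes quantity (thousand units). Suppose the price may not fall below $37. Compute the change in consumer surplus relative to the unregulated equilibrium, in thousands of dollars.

-184

Rearranging demand gives qd = 155 - 4p; rearranging supply gives qs = 5p - 106. Without the control the market clears where 155 - 4p = 5p - 106, i.e. p* = 29 and q* = 39.
Because the floor (37) lies above the market-clearing price, it is binding.
At p = 37: qd = 155 - 4·37 = 7 and qs = 5·37 - 106 = 79.
Consumer surplus without the control is ½ · (38.75 - 29) · 39 = 190.125.
With the floor, consumers buy 7 units at 37, so CS = ½ · (38.75 - 37) · 7 = 6.125.
Change in consumer surplus = 6.125 - 190.125 = -184.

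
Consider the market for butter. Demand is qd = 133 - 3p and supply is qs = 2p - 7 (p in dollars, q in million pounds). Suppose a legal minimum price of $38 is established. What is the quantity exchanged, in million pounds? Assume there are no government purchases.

Without the control the market clears where 133 - 3p = 2p - 7, i.e. p* = 28 and q* = 49.
Because the floor (38) lies above the market-clearing price, it is binding.
At p = 38: qd = 133 - 3·38 = 19 and qs = 2·38 - 7 = 69.
The quantity actually transacted is the short side, demand: 19.

19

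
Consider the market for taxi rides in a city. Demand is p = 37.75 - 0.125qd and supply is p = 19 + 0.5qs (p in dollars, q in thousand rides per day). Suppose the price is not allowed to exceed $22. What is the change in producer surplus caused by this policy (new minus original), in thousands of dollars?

-216

Rearranging demand gives qd = 302 - 8p; rearranging supply gives qs = 2p - 38. Equilibrium: 302 - 8p = 2p - 38, so 340 = 10p and p* = 34, q* = 30.
Since 22 < 34, the ceiling is binding.
At p = 22: qd = 302 - 8·22 = 126 and qs = 2·22 - 38 = 6.
Producer surplus without the control is ½ · (34 - 19) · 30 = 225.
With the ceiling, producers sell 6 units at 22, so PS = ½ · (22 - 19) · 6 = 9.
Change in producer surplus = 9 - 225 = -216.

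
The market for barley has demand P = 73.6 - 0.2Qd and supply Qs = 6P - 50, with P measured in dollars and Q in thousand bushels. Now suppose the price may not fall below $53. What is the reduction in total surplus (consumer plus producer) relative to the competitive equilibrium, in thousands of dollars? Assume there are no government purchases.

1031.25

Rearranging demand gives Qd = 368 - 5P. Without the control the market clears where 368 - 5P = 6P - 50, i.e. P* = 38 and Q* = 178.
The floor of 53 is above the equilibrium price 38, so it binds.
At P = 53: Qd = 368 - 5·53 = 103 and Qs = 6·53 - 50 = 268.
Quantity traded falls to 103. At Q = 103 the demand price is (368 - 103)/5 = 53 and the supply price is (50 + 103)/6 = 25.5.
Deadweight loss = ½ · (53 - 25.5) · (178 - 103) = ½ · 27.5 · 75 = 1031.25.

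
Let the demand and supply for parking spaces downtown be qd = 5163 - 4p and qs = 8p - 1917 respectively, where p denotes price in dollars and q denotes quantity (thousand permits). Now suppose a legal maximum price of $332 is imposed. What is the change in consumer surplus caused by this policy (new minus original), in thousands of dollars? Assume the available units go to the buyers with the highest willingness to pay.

Equilibrium: 5163 - 4p = 8p - 1917, so 7080 = 12p and p* = 590, q* = 2803.
Since 332 < 590, the ceiling is binding.
At p = 332: qd = 5163 - 4·332 = 3835 and qs = 8·332 - 1917 = 739.
Consumer surplus without the control is ½ · (1290.75 - 590) · 2803 = 982101.125.
With the ceiling, 739 units are sold at 332 (assume they go to the highest-value buyers). The demand price at q = 739 is 1106, so CS = ½ · [(1290.75 - 332) + (1106 - 332)] · 739 = 640251.125.
Change in consumer surplus = 640251.125 - 982101.125 = -341850.

-341850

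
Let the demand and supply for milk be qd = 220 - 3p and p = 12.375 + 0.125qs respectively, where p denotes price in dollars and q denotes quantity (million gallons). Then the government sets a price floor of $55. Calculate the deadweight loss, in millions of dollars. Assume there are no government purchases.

1394.25

Rearranging supply gives qs = 8p - 99. Without the control the market clears where 220 - 3p = 8p - 99, i.e. p* = 29 and q* = 133.
Since 55 > 29, the floor is binding.
At p = 55: qd = 220 - 3·55 = 55 and qs = 8·55 - 99 = 341.
Quantity traded falls to 55. At q = 55 the demand price is (220 - 55)/3 = 55 and the supply price is (99 + 55)/8 = 19.25.
Deadweight loss = ½ · (55 - 19.25) · (133 - 55) = ½ · 35.75 · 78 = 1394.25.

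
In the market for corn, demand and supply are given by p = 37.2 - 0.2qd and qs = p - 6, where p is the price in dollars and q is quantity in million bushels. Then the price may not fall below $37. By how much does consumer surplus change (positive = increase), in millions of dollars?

Rearranging demand gives qd = 186 - 5p. Equilibrium: 186 - 5p = p - 6, so 192 = 6p and p* = 32, q* = 26.
The floor of 37 is above the equilibrium price 32, so it binds.
At p = 37: qd = 186 - 5·37 = 1 and qs = 37 - 6 = 31.
Consumer surplus without the control is ½ · (37.2 - 32) · 26 = 67.6.
With the floor, consumers buy 1 units at 37, so CS = ½ · (37.2 - 37) · 1 = 0.1.
Change in consumer surplus = 0.1 - 67.6 = -67.5.

-67.5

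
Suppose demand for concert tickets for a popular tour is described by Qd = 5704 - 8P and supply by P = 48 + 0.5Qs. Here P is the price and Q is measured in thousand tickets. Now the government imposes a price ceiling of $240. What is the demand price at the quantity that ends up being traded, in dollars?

665

Rearranging supply gives Qs = 2P - 96. Equilibrium: 5704 - 8P = 2P - 96, so 5800 = 10P and P* = 580, Q* = 1064.
Because the ceiling (240) lies below the market-clearing price, it is binding.
At P = 240: Qd = 5704 - 8·240 = 3784 and Qs = 2·240 - 96 = 384.
Only 384 units reach the market. On the demand curve, the marginal buyer's willingness to pay at Q = 384 is (5704 - 384)/8 = 665.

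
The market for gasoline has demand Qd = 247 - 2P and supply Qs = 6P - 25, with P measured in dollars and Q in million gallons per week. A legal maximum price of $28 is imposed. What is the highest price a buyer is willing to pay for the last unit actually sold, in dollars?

Without the control the market clears where 247 - 2P = 6P - 25, i.e. P* = 34 and Q* = 179.
The ceiling of 28 is below the equilibrium price 34, so it binds.
At P = 28: Qd = 247 - 2·28 = 191 and Qs = 6·28 - 25 = 143.
Only 143 units reach the market. On the demand curve, the marginal buyer's willingness to pay at Q = 143 is (247 - 143)/2 = 52.

52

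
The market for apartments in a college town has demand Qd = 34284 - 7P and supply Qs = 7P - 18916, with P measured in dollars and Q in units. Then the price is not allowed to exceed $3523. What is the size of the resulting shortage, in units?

Setting quantity demanded equal to quantity supplied, 34284 - 7P = 7P - 18916, gives P* = 3800 and Q* = 7684.
Since 3523 < 3800, the ceiling is binding.
At P = 3523: Qd = 34284 - 7·3523 = 9623 and Qs = 7·3523 - 18916 = 5745.
Shortage = Qd - Qs = 9623 - 5745 = 3878.

3878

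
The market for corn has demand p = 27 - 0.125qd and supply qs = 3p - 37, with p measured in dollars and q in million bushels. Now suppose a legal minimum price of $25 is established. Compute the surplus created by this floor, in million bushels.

Rearranging demand gives qd = 216 - 8p. Equilibrium: 216 - 8p = 3p - 37, so 253 = 11p and p* = 23, q* = 32.
Since 25 > 23, the floor is binding.
At p = 25: qd = 216 - 8·25 = 16 and qs = 3·25 - 37 = 38.
Surplus = qs - qd = 38 - 16 = 22.

22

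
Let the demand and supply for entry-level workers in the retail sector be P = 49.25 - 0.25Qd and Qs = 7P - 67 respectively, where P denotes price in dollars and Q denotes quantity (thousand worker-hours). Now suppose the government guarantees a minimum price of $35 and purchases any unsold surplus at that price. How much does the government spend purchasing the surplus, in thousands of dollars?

4235

Rearranging demand gives Qd = 197 - 4P. Without the control the market clears where 197 - 4P = 7P - 67, i.e. P* = 24 and Q* = 101.
Because the floor (35) lies above the market-clearing price, it is binding.
At P = 35: Qd = 197 - 4·35 = 57 and Qs = 7·35 - 67 = 178.
Surplus = Qs - Qd = 121.
Government expenditure = surplus × support price = 121 × 35 = 4235.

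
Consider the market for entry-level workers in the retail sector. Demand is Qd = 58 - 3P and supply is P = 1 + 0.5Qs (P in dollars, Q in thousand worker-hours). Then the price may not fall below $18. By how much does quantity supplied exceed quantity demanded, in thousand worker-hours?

Rearranging supply gives Qs = 2P - 2. Equilibrium: 58 - 3P = 2P - 2, so 60 = 5P and P* = 12, Q* = 22.
Because the floor (18) lies above the market-clearing price, it is binding.
At P = 18: Qd = 58 - 3·18 = 4 and Qs = 2·18 - 2 = 34.
Surplus = Qs - Qd = 34 - 4 = 30.

30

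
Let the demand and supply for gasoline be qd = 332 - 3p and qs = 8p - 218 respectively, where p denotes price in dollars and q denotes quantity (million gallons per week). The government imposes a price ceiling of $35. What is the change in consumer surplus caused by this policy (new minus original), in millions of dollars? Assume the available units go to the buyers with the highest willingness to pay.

-1470

Setting quantity demanded equal to quantity supplied, 332 - 3p = 8p - 218, gives p* = 50 and q* = 182.
Since 35 < 50, the ceiling is binding.
At p = 35: qd = 332 - 3·35 = 227 and qs = 8·35 - 218 = 62.
Consumer surplus without the control is ½ · (332/3 - 50) · 182 = 16562/3.
With the ceiling, 62 units are sold at 35 (assume they go to the highest-value buyers). The demand price at q = 62 is 90, so CS = ½ · [(332/3 - 35) + (90 - 35)] · 62 = 12152/3.
Change in consumer surplus = 12152/3 - 16562/3 = -1470.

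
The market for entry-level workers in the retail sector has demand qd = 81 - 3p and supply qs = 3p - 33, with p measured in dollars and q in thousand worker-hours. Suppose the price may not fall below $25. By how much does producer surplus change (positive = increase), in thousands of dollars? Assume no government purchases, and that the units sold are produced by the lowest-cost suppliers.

Without the control the market clears where 81 - 3p = 3p - 33, i.e. p* = 19 and q* = 24.
The floor of 25 is above the equilibrium price 19, so it binds.
At p = 25: qd = 81 - 3·25 = 6 and qs = 3·25 - 33 = 42.
Producer surplus without the control is ½ · (19 - 11) · 24 = 96.
With the floor, 6 units are sold at 25. The supply price at q = 6 is 13, so PS = ½ · [(25 - 11) + (25 - 13)] · 6 = 78.
Change in producer surplus = 78 - 96 = -18.

-18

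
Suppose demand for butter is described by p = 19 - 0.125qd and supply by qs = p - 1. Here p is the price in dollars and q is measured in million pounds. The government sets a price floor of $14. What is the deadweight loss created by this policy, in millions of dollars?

Rearranging demand gives qd = 152 - 8p. Setting quantity demanded equal to quantity supplied, 152 - 8p = p - 1, gives p* = 17 and q* = 16.
Since 14 is below p* = 17, the floor does not bind and the free-market outcome prevails.
Since the control does not bind, no trades are prevented and deadweight loss is zero.

0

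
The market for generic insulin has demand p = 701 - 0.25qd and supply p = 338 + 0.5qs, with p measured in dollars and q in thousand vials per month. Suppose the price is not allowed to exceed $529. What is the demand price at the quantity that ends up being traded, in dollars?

605.5

Rearranging demand gives qd = 2804 - 4p; rearranging supply gives qs = 2p - 676. Equilibrium: 2804 - 4p = 2p - 676, so 3480 = 6p and p* = 580, q* = 484.
The ceiling of 529 is below the equilibrium price 580, so it binds.
At p = 529: qd = 2804 - 4·529 = 688 and qs = 2·529 - 676 = 382.
Only 382 units reach the market. On the demand curve, the marginal buyer's willingness to pay at q = 382 is (2804 - 382)/4 = 605.5.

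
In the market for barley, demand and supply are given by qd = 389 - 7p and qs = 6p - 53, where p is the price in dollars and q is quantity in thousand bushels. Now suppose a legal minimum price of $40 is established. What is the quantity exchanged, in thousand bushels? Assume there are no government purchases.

In a free market, 389 - 7p = 6p - 53 gives the equilibrium p* = 34, q* = 151.
The floor of 40 is above the equilibrium price 34, so it binds.
At p = 40: qd = 389 - 7·40 = 109 and qs = 6·40 - 53 = 187.
The quantity actually transacted is the short side, demand: 109.

109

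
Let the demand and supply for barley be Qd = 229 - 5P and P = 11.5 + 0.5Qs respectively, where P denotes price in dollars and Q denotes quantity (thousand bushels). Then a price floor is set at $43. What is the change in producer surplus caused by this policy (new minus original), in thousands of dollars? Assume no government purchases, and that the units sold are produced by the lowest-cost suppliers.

-208.25

Rearranging supply gives Qs = 2P - 23. Setting quantity demanded equal to quantity supplied, 229 - 5P = 2P - 23, gives P* = 36 and Q* = 49.
The floor of 43 is above the equilibrium price 36, so it binds.
At P = 43: Qd = 229 - 5·43 = 14 and Qs = 2·43 - 23 = 63.
Producer surplus without the control is ½ · (36 - 11.5) · 49 = 600.25.
With the floor, 14 units are sold at 43. The supply price at Q = 14 is 18.5, so PS = ½ · [(43 - 11.5) + (43 - 18.5)] · 14 = 392.
Change in producer surplus = 392 - 600.25 = -208.25.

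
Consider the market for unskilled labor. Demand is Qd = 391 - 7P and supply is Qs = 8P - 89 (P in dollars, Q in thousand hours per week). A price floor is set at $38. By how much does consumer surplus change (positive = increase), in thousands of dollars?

-876

Setting quantity demanded equal to quantity supplied, 391 - 7P = 8P - 89, gives P* = 32 and Q* = 167.
The floor of 38 is above the equilibrium price 32, so it binds.
At P = 38: Qd = 391 - 7·38 = 125 and Qs = 8·38 - 89 = 215.
Consumer surplus without the control is ½ · (391/7 - 32) · 167 = 27889/14.
With the floor, consumers buy 125 units at 38, so CS = ½ · (391/7 - 38) · 125 = 15625/14.
Change in consumer surplus = 15625/14 - 27889/14 = -876.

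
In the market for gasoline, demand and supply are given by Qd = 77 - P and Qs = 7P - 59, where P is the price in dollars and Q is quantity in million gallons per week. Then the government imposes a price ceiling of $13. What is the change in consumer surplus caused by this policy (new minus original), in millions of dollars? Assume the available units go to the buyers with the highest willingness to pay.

-264

Without the control the market clears where 77 - P = 7P - 59, i.e. P* = 17 and Q* = 60.
Because the ceiling (13) lies below the market-clearing price, it is binding.
At P = 13: Qd = 77 - 13 = 64 and Qs = 7·13 - 59 = 32.
Consumer surplus without the control is ½ · (77 - 17) · 60 = 1800.
With the ceiling, 32 units are sold at 13 (assume they go to the highest-value buyers). The demand price at Q = 32 is 45, so CS = ½ · [(77 - 13) + (45 - 13)] · 32 = 1536.
Change in consumer surplus = 1536 - 1800 = -264.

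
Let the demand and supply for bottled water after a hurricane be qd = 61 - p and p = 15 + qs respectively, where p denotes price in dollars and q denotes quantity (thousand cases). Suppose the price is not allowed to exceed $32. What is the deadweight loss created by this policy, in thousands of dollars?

Rearranging supply gives qs = p - 15. Setting quantity demanded equal to quantity supplied, 61 - p = p - 15, gives p* = 38 and q* = 23.
The ceiling of 32 is below the equilibrium price 38, so it binds.
At p = 32: qd = 61 - 32 = 29 and qs = 32 - 15 = 17.
Quantity traded falls to 17. At q = 17 the demand price is 61 - 17 = 44 and the supply price is 15 + 17 = 32.
Deadweight loss = ½ · (44 - 32) · (23 - 17) = ½ · 12 · 6 = 36.

36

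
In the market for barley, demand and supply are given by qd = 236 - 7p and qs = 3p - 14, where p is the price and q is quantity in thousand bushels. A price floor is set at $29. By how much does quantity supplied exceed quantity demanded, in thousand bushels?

Without the control the market clears where 236 - 7p = 3p - 14, i.e. p* = 25 and q* = 61.
Because the floor (29) lies above the market-clearing price, it is binding.
At p = 29: qd = 236 - 7·29 = 33 and qs = 3·29 - 14 = 73.
Surplus = qs - qd = 73 - 33 = 40.

40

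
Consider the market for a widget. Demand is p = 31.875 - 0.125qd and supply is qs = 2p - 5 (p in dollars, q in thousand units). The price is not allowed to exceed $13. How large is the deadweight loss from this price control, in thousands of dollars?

211.25

Rearranging demand gives qd = 255 - 8p. Setting quantity demanded equal to quantity supplied, 255 - 8p = 2p - 5, gives p* = 26 and q* = 47.
The ceiling of 13 is below the equilibrium price 26, so it binds.
At p = 13: qd = 255 - 8·13 = 151 and qs = 2·13 - 5 = 21.
Quantity traded falls to 21. At q = 21 the demand price is (255 - 21)/8 = 29.25 and the supply price is (5 + 21)/2 = 13.
Deadweight loss = ½ · (29.25 - 13) · (47 - 21) = ½ · 16.25 · 26 = 211.25.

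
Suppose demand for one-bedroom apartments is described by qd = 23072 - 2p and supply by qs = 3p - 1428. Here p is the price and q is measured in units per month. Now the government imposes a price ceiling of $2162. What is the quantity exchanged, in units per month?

Equilibrium: 23072 - 2p = 3p - 1428, so 24500 = 5p and p* = 4900, q* = 13272.
Since 2162 < 4900, the ceiling is binding.
At p = 2162: qd = 23072 - 2·2162 = 18748 and qs = 3·2162 - 1428 = 5058.
The quantity actually transacted is the short side, supply: 5058.

5058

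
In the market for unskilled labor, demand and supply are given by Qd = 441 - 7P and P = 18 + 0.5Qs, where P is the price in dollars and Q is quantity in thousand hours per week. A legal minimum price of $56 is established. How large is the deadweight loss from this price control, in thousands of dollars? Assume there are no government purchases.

Rearranging supply gives Qs = 2P - 36. Equilibrium: 441 - 7P = 2P - 36, so 477 = 9P and P* = 53, Q* = 70.
Because the floor (56) lies above the market-clearing price, it is binding.
At P = 56: Qd = 441 - 7·56 = 49 and Qs = 2·56 - 36 = 76.
Quantity traded falls to 49. At Q = 49 the demand price is (441 - 49)/7 = 56 and the supply price is (36 + 49)/2 = 42.5.
Deadweight loss = ½ · (56 - 42.5) · (70 - 49) = ½ · 13.5 · 21 = 141.75.

141.75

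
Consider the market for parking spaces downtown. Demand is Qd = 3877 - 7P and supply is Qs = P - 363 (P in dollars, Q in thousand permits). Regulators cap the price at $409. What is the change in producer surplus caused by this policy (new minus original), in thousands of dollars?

-12886.5

Setting quantity demanded equal to quantity supplied, 3877 - 7P = P - 363, gives P* = 530 and Q* = 167.
Because the ceiling (409) lies below the market-clearing price, it is binding.
At P = 409: Qd = 3877 - 7·409 = 1014 and Qs = 409 - 363 = 46.
Producer surplus without the control is ½ · (530 - 363) · 167 = 13944.5.
With the ceiling, producers sell 46 units at 409, so PS = ½ · (409 - 363) · 46 = 1058.
Change in producer surplus = 1058 - 13944.5 = -12886.5.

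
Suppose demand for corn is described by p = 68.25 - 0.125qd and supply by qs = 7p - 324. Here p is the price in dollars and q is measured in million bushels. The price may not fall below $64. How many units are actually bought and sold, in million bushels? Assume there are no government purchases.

34

Rearranging demand gives qd = 546 - 8p. Equilibrium: 546 - 8p = 7p - 324, so 870 = 15p and p* = 58, q* = 82.
Since 64 > 58, the floor is binding.
At p = 64: qd = 546 - 8·64 = 34 and qs = 7·64 - 324 = 124.
The quantity actually transacted is the short side, demand: 34.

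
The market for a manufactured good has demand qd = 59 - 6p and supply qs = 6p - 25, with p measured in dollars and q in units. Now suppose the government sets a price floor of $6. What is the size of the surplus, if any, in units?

0

Setting quantity demanded equal to quantity supplied, 59 - 6p = 6p - 25, gives p* = 7 and q* = 17.
The floor of 6 is below the equilibrium price 7, so it is not binding; the market clears at p* = 7, q* = 17.
Since the control does not bind, there is no surplus.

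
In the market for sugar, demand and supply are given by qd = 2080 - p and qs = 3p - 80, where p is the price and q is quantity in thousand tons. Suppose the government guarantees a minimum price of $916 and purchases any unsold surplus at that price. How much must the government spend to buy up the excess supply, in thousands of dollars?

Without the control the market clears where 2080 - p = 3p - 80, i.e. p* = 540 and q* = 1540.
The floor of 916 is above the equilibrium price 540, so it binds.
At p = 916: qd = 2080 - 916 = 1164 and qs = 3·916 - 80 = 2668.
Surplus = qs - qd = 1504.
Government expenditure = surplus × support price = 1504 × 916 = 1377664.

1377664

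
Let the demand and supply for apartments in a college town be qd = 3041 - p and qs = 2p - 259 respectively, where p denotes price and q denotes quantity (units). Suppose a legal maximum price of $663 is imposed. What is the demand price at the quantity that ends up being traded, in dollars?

1974

Without the control the market clears where 3041 - p = 2p - 259, i.e. p* = 1100 and q* = 1941.
The ceiling of 663 is below the equilibrium price 1100, so it binds.
At p = 663: qd = 3041 - 663 = 2378 and qs = 2·663 - 259 = 1067.
Only 1067 units reach the market. On the demand curve, the marginal buyer's willingness to pay at q = 1067 is (3041 - 1067) = 1974.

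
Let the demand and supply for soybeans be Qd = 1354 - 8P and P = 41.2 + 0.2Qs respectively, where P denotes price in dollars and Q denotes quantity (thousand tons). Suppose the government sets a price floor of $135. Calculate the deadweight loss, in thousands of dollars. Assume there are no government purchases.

Rearranging supply gives Qs = 5P - 206. Without the control the market clears where 1354 - 8P = 5P - 206, i.e. P* = 120 and Q* = 394.
Since 135 > 120, the floor is binding.
At P = 135: Qd = 1354 - 8·135 = 274 and Qs = 5·135 - 206 = 469.
Quantity traded falls to 274. At Q = 274 the demand price is (1354 - 274)/8 = 135 and the supply price is (206 + 274)/5 = 96.
Deadweight loss = ½ · (135 - 96) · (394 - 274) = ½ · 39 · 120 = 2340.

2340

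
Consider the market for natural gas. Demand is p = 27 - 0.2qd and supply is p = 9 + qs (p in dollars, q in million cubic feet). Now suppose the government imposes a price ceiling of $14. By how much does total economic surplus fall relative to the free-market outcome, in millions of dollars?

60

Rearranging demand gives qd = 135 - 5p; rearranging supply gives qs = p - 9. In a free market, 135 - 5p = p - 9 gives the equilibrium p* = 24, q* = 15.
Since 14 < 24, the ceiling is binding.
At p = 14: qd = 135 - 5·14 = 65 and qs = 14 - 9 = 5.
Quantity traded falls to 5. At q = 5 the demand price is (135 - 5)/5 = 26 and the supply price is 9 + 5 = 14.
Deadweight loss = ½ · (26 - 14) · (15 - 5) = ½ · 12 · 10 = 60.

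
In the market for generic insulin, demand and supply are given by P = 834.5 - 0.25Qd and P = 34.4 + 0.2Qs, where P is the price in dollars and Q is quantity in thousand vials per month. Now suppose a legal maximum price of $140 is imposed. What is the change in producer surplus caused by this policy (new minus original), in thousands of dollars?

Rearranging demand gives Qd = 3338 - 4P; rearranging supply gives Qs = 5P - 172. Without the control the market clears where 3338 - 4P = 5P - 172, i.e. P* = 390 and Q* = 1778.
Because the ceiling (140) lies below the market-clearing price, it is binding.
At P = 140: Qd = 3338 - 4·140 = 2778 and Qs = 5·140 - 172 = 528.
Producer surplus without the control is ½ · (390 - 34.4) · 1778 = 316128.4.
With the ceiling, producers sell 528 units at 140, so PS = ½ · (140 - 34.4) · 528 = 27878.4.
Change in producer surplus = 27878.4 - 316128.4 = -288250.

-288250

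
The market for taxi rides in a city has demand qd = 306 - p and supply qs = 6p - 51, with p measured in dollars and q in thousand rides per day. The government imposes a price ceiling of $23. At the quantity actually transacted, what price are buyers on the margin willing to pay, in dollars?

Setting quantity demanded equal to quantity supplied, 306 - p = 6p - 51, gives p* = 51 and q* = 255.
The ceiling of 23 is below the equilibrium price 51, so it binds.
At p = 23: qd = 306 - 23 = 283 and qs = 6·23 - 51 = 87.
Only 87 units reach the market. On the demand curve, the marginal buyer's willingness to pay at q = 87 is (306 - 87) = 219.

219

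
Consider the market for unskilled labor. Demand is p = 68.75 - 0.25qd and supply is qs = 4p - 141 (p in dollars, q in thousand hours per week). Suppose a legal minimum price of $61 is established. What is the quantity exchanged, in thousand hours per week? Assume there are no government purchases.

31

Rearranging demand gives qd = 275 - 4p. In a free market, 275 - 4p = 4p - 141 gives the equilibrium p* = 52, q* = 67.
The floor of 61 is above the equilibrium price 52, so it binds.
At p = 61: qd = 275 - 4·61 = 31 and qs = 4·61 - 141 = 103.
The quantity actually transacted is the short side, demand: 31.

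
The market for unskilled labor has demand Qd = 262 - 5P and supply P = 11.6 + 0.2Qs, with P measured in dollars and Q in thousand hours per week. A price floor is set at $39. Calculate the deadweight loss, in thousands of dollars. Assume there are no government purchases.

245

Rearranging supply gives Qs = 5P - 58. Equilibrium: 262 - 5P = 5P - 58, so 320 = 10P and P* = 32, Q* = 102.
Since 39 > 32, the floor is binding.
At P = 39: Qd = 262 - 5·39 = 67 and Qs = 5·39 - 58 = 137.
Quantity traded falls to 67. At Q = 67 the demand price is (262 - 67)/5 = 39 and the supply price is (58 + 67)/5 = 25.
Deadweight loss = ½ · (39 - 25) · (102 - 67) = ½ · 14 · 35 = 245.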